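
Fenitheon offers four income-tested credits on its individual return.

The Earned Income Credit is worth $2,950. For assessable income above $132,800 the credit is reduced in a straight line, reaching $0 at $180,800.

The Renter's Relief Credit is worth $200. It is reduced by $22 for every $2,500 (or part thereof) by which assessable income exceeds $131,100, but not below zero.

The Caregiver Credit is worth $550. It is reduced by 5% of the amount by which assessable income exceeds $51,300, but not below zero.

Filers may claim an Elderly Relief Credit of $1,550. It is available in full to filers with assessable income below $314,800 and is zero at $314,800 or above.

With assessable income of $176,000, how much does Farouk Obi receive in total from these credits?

$1,845

Earned Income Credit: $176,000 is $43,200 into a $48,000 phase-out range, leaving 4,800/48,000 of the credit: $2,950 × 4,800/48,000 = $295.
Renter's Relief Credit: income exceeds $131,100 by $44,900 → 18 increments × $22 = $396 ≥ base, so the credit is $0.
Caregiver Credit: 5% of the $124,700 excess over $51,300 is $6,235 ≥ base, so the credit is $0.
Elderly Relief Credit: $176,000 is below the $314,800 cutoff, so the full $1,550 applies.
Total: $295 + $0 + $0 + $1,550 = $1,845.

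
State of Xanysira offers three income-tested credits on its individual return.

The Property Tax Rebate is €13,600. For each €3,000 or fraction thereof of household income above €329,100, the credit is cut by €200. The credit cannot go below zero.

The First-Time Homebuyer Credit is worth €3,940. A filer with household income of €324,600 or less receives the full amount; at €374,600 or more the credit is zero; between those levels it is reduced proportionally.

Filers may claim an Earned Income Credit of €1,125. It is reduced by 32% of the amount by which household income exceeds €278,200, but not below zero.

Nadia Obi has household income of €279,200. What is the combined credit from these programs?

€18,345

Property Tax Rebate: €279,200 is at or below the €329,100 threshold, so the full €13,600 applies.
First-Time Homebuyer Credit: €279,200 is at or below the €324,600 threshold, so the full €3,940 applies.
Earned Income Credit: 32% of the €1,000 excess over €278,200 is €320; credit = €1,125 − €320 = €805.
Total: €13,600 + €3,940 + €805 = €18,345.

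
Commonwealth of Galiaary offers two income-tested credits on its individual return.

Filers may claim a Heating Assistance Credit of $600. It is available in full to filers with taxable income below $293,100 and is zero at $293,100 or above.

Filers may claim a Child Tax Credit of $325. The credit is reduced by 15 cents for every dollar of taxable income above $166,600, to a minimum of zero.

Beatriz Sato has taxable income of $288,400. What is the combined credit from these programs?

Heating Assistance Credit: $288,400 is below the $293,100 cutoff, so the full $600 applies.
Child Tax Credit: 15% of the $121,800 excess over $166,600 is $18,270 ≥ base, so the credit is $0.
Total: $600 + $0 = $600.

$600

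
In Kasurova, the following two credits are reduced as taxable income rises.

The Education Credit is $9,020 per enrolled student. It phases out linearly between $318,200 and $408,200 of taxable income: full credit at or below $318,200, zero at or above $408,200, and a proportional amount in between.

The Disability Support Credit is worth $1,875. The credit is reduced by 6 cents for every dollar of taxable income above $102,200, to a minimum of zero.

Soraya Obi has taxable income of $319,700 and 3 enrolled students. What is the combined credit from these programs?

$26,609

Education Credit: base = 3 × $9,020 = $27,060. $319,700 is $1,500 into a $90,000 phase-out range, leaving 88,500/90,000 of the credit: $27,060 × 88,500/90,000 = $26,609.
Disability Support Credit: 6% of the $217,500 excess over $102,200 is $13,050 ≥ base, so the credit is $0.
Total: $26,609 + $0 = $26,609.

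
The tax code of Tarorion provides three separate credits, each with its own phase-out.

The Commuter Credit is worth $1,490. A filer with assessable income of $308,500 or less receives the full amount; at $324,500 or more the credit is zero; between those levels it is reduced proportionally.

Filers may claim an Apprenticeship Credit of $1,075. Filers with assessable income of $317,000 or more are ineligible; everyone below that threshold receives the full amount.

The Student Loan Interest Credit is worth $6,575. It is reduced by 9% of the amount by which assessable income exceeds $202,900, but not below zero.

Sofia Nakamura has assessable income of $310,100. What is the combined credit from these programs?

Commuter Credit: $310,100 is $1,600 into a $16,000 phase-out range, leaving 14,400/16,000 of the credit: $1,490 × 14,400/16,000 = $1,341.
Apprenticeship Credit: $310,100 is below the $317,000 cutoff, so the full $1,075 applies.
Student Loan Interest Credit: 9% of the $107,200 excess over $202,900 is $9,648 ≥ base, so the credit is $0.
Total: $1,341 + $1,075 + $0 = $2,416.

$2,416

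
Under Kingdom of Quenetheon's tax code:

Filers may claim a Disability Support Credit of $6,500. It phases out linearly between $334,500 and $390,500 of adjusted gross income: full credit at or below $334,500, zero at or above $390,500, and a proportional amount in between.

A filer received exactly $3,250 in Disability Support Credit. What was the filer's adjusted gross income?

$3,250 is 3,250/6,500 of the full $6,500, so 3,250/6,500 of the $56,000 range has been used: income = $334,500 + $56,000 × 3,250/6,500 = $362,500.

$362,500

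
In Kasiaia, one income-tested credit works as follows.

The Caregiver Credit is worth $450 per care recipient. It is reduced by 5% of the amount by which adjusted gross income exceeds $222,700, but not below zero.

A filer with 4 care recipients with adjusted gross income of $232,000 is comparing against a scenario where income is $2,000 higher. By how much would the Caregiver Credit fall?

At $232,000 — base = 4 × $450 = $1,800. 5% of the $9,300 excess over $222,700 is $465; credit = $1,800 − $465 = $1,335.
At $234,000 — base = 4 × $450 = $1,800. 5% of the $11,300 excess over $222,700 is $565; credit = $1,800 − $565 = $1,235.
Lost: $1,335 − $1,235 = $100.

$100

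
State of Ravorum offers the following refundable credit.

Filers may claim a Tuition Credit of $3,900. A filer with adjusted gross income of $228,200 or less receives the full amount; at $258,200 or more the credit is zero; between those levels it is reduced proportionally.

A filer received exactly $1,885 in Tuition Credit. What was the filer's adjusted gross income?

$243,700

$1,885 is 1,885/3,900 of the full $3,900, so 2,015/3,900 of the $30,000 range has been used: income = $228,200 + $30,000 × 2,015/3,900 = $243,700.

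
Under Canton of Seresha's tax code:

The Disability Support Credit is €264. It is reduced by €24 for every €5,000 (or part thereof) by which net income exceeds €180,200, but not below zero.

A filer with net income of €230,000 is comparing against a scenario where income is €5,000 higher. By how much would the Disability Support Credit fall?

€24

At €230,000 — income exceeds €180,200 by €49,800, which is 10 full-or-partial €5,000 increments; reduction = 10 × €24 = €240, leaving €24.
At €235,000 — income exceeds €180,200 by €54,800 → 11 increments × €24 = €264 ≥ base, so the credit is €0.
Lost: €24 − €0 = €24.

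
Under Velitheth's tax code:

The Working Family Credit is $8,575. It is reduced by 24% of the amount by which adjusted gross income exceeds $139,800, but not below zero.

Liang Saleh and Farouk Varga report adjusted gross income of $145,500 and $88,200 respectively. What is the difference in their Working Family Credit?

Liang ($145,500): Working Family Credit: 24% of the $5,700 excess over $139,800 is $1,368; credit = $8,575 − $1,368 = $7,207.
Farouk ($88,200): Working Family Credit: $88,200 is at or below the $139,800 threshold, so the full $8,575 applies.
Difference: |$7,207 − $8,575| = $1,368.

$1,368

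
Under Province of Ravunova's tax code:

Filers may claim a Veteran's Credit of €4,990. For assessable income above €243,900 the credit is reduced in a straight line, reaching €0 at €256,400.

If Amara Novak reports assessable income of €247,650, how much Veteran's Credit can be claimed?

€3,493

Veteran's Credit: €247,650 is €3,750 into a €12,500 phase-out range, leaving 8,750/12,500 of the credit: €4,990 × 8,750/12,500 = €3,493.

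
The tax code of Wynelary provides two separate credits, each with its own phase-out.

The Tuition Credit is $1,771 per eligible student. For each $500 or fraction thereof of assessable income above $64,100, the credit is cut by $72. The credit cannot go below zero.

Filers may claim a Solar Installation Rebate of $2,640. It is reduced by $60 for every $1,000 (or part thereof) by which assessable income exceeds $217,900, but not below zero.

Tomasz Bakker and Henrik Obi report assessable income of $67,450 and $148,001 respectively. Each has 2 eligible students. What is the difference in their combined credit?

Tomasz ($67,450): Tuition Credit: base = 2 × $1,771 = $3,542. income exceeds $64,100 by $3,350, which is 7 full-or-partial $500 increments; reduction = 7 × $72 = $504, leaving $3,038. Solar Installation Rebate: $67,450 is at or below the $217,900 threshold, so the full $2,640 applies. total $3,038 + $2,640 = $5,678
Henrik ($148,001): Tuition Credit: base = 2 × $1,771 = $3,542. income exceeds $64,100 by $83,901 → 168 increments × $72 = $12,096 ≥ base, so the credit is $0. Solar Installation Rebate: $148,001 is at or below the $217,900 threshold, so the full $2,640 applies. total $0 + $2,640 = $2,640
Difference: |$5,678 − $2,640| = $3,038.

$3,038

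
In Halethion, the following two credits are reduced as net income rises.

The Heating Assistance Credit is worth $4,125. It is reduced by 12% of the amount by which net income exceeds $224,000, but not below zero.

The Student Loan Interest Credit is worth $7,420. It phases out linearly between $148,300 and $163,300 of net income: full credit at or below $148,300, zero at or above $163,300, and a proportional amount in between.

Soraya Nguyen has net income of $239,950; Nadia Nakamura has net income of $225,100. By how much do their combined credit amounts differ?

$1,782

Soraya ($239,950): Heating Assistance Credit: 12% of the $15,950 excess over $224,000 is $1,914; credit = $4,125 − $1,914 = $2,211. Student Loan Interest Credit: $239,950 is at or above $163,300, so the credit is $0. total $2,211 + $0 = $2,211
Nadia ($225,100): Heating Assistance Credit: 12% of the $1,100 excess over $224,000 is $132; credit = $4,125 − $132 = $3,993. Student Loan Interest Credit: $225,100 is at or above $163,300, so the credit is $0. total $3,993 + $0 = $3,993
Difference: |$2,211 − $3,993| = $1,782.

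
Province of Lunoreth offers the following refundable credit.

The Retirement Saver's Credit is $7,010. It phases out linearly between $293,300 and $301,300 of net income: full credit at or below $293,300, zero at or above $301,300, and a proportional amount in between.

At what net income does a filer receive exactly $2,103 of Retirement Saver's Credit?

$298,900

$2,103 is 2,103/7,010 of the full $7,010, so 4,907/7,010 of the $8,000 range has been used: income = $293,300 + $8,000 × 4,907/7,010 = $298,900.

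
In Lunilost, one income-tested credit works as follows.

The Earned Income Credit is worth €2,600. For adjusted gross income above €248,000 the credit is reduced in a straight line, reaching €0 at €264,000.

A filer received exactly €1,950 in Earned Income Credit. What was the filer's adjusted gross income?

€252,000

€1,950 is 1,950/2,600 of the full €2,600, so 650/2,600 of the €16,000 range has been used: income = €248,000 + €16,000 × 650/2,600 = €252,000.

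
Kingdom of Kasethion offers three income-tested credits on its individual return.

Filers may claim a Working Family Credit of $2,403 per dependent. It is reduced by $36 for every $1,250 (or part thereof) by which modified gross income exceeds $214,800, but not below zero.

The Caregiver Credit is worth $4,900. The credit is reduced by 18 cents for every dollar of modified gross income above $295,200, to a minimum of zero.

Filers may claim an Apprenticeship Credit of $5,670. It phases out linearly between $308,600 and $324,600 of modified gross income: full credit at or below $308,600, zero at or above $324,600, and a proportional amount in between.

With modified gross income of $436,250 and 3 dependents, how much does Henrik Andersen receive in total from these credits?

Working Family Credit: base = 3 × $2,403 = $7,209. income exceeds $214,800 by $221,450, which is 178 full-or-partial $1,250 increments; reduction = 178 × $36 = $6,408, leaving $801.
Caregiver Credit: 18% of the $141,050 excess over $295,200 is $25,389 ≥ base, so the credit is $0.
Apprenticeship Credit: $436,250 is at or above $324,600, so the credit is $0.
Total: $801 + $0 + $0 = $801.

$801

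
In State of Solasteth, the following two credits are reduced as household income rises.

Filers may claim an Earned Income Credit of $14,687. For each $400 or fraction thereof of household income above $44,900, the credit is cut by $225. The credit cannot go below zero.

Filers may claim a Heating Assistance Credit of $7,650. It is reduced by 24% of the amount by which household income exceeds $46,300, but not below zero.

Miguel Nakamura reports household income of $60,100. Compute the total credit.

$10,475

Earned Income Credit: income exceeds $44,900 by $15,200, which is 38 full-or-partial $400 increments; reduction = 38 × $225 = $8,550, leaving $6,137.
Heating Assistance Credit: 24% of the $13,800 excess over $46,300 is $3,312; credit = $7,650 − $3,312 = $4,338.
Total: $6,137 + $4,338 = $10,475.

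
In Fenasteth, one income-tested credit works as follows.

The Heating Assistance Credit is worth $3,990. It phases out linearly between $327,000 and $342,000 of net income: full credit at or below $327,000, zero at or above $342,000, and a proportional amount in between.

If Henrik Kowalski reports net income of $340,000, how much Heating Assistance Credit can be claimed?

$532

Heating Assistance Credit: $340,000 is $13,000 into a $15,000 phase-out range, leaving 2,000/15,000 of the credit: $3,990 × 2,000/15,000 = $532.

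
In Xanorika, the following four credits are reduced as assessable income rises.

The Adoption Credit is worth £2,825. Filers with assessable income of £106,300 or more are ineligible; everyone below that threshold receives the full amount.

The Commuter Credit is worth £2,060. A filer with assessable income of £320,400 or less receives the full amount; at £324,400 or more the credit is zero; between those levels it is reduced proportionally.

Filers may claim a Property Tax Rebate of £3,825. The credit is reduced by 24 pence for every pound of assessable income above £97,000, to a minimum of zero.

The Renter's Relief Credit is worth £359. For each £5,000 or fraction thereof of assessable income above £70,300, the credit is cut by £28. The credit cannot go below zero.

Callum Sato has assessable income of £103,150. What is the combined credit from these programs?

Adoption Credit: £103,150 is below the £106,300 cutoff, so the full £2,825 applies.
Commuter Credit: £103,150 is at or below the £320,400 threshold, so the full £2,060 applies.
Property Tax Rebate: 24% of the £6,150 excess over £97,000 is £1,476; credit = £3,825 − £1,476 = £2,349.
Renter's Relief Credit: income exceeds £70,300 by £32,850, which is 7 full-or-partial £5,000 increments; reduction = 7 × £28 = £196, leaving £163.
Total: £2,825 + £2,060 + £2,349 + £163 = £7,397.

£7,397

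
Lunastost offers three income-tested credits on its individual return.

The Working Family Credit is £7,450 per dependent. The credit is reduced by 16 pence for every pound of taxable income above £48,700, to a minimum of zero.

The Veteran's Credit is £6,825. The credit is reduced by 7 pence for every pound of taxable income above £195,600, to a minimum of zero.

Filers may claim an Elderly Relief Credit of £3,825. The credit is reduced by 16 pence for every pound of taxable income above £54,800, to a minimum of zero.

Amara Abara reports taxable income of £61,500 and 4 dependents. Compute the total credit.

£37,330

Working Family Credit: base = 4 × £7,450 = £29,800. 16% of the £12,800 excess over £48,700 is £2,048; credit = £29,800 − £2,048 = £27,752.
Veteran's Credit: £61,500 is at or below the £195,600 threshold, so the full £6,825 applies.
Elderly Relief Credit: 16% of the £6,700 excess over £54,800 is £1,072; credit = £3,825 − £1,072 = £2,753.
Total: £27,752 + £6,825 + £2,753 = £37,330.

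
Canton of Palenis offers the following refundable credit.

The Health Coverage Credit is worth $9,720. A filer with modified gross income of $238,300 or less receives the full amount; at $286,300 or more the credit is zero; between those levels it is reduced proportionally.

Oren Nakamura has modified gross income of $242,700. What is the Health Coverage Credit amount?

Health Coverage Credit: $242,700 is $4,400 into a $48,000 phase-out range, leaving 43,600/48,000 of the credit: $9,720 × 43,600/48,000 = $8,829.

$8,829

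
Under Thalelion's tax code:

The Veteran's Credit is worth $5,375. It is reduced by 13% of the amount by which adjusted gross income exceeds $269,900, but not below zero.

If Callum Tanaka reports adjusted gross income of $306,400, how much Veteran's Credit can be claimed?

$630

Veteran's Credit: 13% of the $36,500 excess over $269,900 is $4,745; credit = $5,375 − $4,745 = $630.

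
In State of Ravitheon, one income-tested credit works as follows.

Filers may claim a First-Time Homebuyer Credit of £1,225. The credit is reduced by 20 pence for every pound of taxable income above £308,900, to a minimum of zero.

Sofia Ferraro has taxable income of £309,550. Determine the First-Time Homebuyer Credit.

£1,095

First-Time Homebuyer Credit: 20% of the £650 excess over £308,900 is £130; credit = £1,225 − £130 = £1,095.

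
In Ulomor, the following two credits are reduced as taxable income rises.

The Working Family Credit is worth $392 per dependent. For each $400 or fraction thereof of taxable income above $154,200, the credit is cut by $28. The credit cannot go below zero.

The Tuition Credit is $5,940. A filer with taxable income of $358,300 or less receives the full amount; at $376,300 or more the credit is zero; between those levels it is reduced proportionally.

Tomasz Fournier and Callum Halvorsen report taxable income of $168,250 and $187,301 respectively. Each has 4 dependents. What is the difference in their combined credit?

Tomasz ($168,250): Working Family Credit: base = 4 × $392 = $1,568. income exceeds $154,200 by $14,050, which is 36 full-or-partial $400 increments; reduction = 36 × $28 = $1,008, leaving $560. Tuition Credit: $168,250 is at or below the $358,300 threshold, so the full $5,940 applies. total $560 + $5,940 = $6,500
Callum ($187,301): Working Family Credit: base = 4 × $392 = $1,568. income exceeds $154,200 by $33,101 → 83 increments × $28 = $2,324 ≥ base, so the credit is $0. Tuition Credit: $187,301 is at or below the $358,300 threshold, so the full $5,940 applies. total $0 + $5,940 = $5,940
Difference: |$6,500 − $5,940| = $560.

$560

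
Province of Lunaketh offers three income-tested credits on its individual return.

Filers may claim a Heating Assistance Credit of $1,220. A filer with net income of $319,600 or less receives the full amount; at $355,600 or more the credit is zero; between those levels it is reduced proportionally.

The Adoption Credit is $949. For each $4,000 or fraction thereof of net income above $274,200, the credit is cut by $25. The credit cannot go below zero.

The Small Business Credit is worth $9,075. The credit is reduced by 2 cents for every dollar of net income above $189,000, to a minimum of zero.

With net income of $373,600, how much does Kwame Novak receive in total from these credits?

$5,707

Heating Assistance Credit: $373,600 is at or above $355,600, so the credit is $0.
Adoption Credit: income exceeds $274,200 by $99,400, which is 25 full-or-partial $4,000 increments; reduction = 25 × $25 = $625, leaving $324.
Small Business Credit: 2% of the $184,600 excess over $189,000 is $3,692; credit = $9,075 − $3,692 = $5,383.
Total: $0 + $324 + $5,383 = $5,707.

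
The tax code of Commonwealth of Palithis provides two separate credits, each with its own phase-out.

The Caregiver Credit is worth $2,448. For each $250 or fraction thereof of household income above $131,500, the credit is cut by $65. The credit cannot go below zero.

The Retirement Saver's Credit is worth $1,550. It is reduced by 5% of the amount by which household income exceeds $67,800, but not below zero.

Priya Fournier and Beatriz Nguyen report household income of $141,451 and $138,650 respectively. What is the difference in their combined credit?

Priya ($141,451): Caregiver Credit: income exceeds $131,500 by $9,951 → 40 increments × $65 = $2,600 ≥ base, so the credit is $0. Retirement Saver's Credit: 5% of the $73,651 excess over $67,800 is $3,682.55 ≥ base, so the credit is $0. total $0 + $0 = $0
Beatriz ($138,650): Caregiver Credit: income exceeds $131,500 by $7,150, which is 29 full-or-partial $250 increments; reduction = 29 × $65 = $1,885, leaving $563. Retirement Saver's Credit: 5% of the $70,850 excess over $67,800 is $3,542.50 ≥ base, so the credit is $0. total $563 + $0 = $563
Difference: |$0 − $563| = $563.

$563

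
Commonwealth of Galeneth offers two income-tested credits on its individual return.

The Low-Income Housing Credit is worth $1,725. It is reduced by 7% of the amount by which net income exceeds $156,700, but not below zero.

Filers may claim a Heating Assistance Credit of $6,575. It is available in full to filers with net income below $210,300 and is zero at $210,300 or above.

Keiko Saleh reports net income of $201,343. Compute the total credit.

Low-Income Housing Credit: 7% of the $44,643 excess over $156,700 is $3,125.01 ≥ base, so the credit is $0.
Heating Assistance Credit: $201,343 is below the $210,300 cutoff, so the full $6,575 applies.
Total: $0 + $6,575 = $6,575.

$6,575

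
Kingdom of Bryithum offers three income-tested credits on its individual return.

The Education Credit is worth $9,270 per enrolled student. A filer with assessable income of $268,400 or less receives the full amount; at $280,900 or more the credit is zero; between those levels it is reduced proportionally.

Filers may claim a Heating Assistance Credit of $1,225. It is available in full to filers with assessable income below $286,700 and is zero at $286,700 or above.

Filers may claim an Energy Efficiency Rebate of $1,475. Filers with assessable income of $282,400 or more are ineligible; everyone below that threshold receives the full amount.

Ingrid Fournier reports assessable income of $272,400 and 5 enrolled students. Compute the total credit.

$34,218

Education Credit: base = 5 × $9,270 = $46,350. $272,400 is $4,000 into a $12,500 phase-out range, leaving 8,500/12,500 of the credit: $46,350 × 8,500/12,500 = $31,518.
Heating Assistance Credit: $272,400 is below the $286,700 cutoff, so the full $1,225 applies.
Energy Efficiency Rebate: $272,400 is below the $282,400 cutoff, so the full $1,475 applies.
Total: $31,518 + $1,225 + $1,475 = $34,218.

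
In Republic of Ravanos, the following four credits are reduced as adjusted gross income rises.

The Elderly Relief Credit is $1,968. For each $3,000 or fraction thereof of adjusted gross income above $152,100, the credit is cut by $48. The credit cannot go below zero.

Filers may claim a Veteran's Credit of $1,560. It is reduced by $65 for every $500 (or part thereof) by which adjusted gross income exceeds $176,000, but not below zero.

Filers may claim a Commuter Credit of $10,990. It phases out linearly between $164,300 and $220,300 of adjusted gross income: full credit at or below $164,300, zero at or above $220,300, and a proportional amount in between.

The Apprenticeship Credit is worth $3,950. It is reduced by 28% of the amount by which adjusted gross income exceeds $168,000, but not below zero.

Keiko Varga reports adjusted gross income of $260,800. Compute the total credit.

$192

Elderly Relief Credit: income exceeds $152,100 by $108,700, which is 37 full-or-partial $3,000 increments; reduction = 37 × $48 = $1,776, leaving $192.
Veteran's Credit: income exceeds $176,000 by $84,800 → 170 increments × $65 = $11,050 ≥ base, so the credit is $0.
Commuter Credit: $260,800 is at or above $220,300, so the credit is $0.
Apprenticeship Credit: 28% of the $92,800 excess over $168,000 is $25,984 ≥ base, so the credit is $0.
Total: $192 + $0 + $0 + $0 = $192.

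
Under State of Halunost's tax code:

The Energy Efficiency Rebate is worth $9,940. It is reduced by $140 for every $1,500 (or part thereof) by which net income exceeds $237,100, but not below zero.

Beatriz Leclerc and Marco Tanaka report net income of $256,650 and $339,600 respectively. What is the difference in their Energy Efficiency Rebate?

$7,700

Beatriz ($256,650): Energy Efficiency Rebate: income exceeds $237,100 by $19,550, which is 14 full-or-partial $1,500 increments; reduction = 14 × $140 = $1,960, leaving $7,980.
Marco ($339,600): Energy Efficiency Rebate: income exceeds $237,100 by $102,500, which is 69 full-or-partial $1,500 increments; reduction = 69 × $140 = $9,660, leaving $280.
Difference: |$7,980 − $280| = $7,700.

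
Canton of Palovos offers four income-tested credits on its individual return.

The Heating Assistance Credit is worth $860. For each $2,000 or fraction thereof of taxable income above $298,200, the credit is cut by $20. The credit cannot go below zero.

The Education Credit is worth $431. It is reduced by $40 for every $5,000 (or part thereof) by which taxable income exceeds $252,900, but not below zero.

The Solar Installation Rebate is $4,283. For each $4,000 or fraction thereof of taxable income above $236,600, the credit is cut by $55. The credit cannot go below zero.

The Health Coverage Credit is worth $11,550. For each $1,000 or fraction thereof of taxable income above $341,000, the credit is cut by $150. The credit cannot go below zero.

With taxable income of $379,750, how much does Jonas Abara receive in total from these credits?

Heating Assistance Credit: income exceeds $298,200 by $81,550, which is 41 full-or-partial $2,000 increments; reduction = 41 × $20 = $820, leaving $40.
Education Credit: income exceeds $252,900 by $126,850 → 26 increments × $40 = $1,040 ≥ base, so the credit is $0.
Solar Installation Rebate: income exceeds $236,600 by $143,150, which is 36 full-or-partial $4,000 increments; reduction = 36 × $55 = $1,980, leaving $2,303.
Health Coverage Credit: income exceeds $341,000 by $38,750, which is 39 full-or-partial $1,000 increments; reduction = 39 × $150 = $5,850, leaving $5,700.
Total: $40 + $0 + $2,303 + $5,700 = $8,043.

$8,043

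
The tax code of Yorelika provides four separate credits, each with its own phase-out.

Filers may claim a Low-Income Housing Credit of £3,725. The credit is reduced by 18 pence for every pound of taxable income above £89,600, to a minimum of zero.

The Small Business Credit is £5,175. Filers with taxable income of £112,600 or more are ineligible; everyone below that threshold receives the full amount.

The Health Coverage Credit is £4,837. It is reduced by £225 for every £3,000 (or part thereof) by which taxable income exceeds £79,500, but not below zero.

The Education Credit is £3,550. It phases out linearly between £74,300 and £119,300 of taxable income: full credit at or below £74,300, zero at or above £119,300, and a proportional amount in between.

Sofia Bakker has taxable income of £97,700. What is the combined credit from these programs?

Low-Income Housing Credit: 18% of the £8,100 excess over £89,600 is £1,458; credit = £3,725 − £1,458 = £2,267.
Small Business Credit: £97,700 is below the £112,600 cutoff, so the full £5,175 applies.
Health Coverage Credit: income exceeds £79,500 by £18,200, which is 7 full-or-partial £3,000 increments; reduction = 7 × £225 = £1,575, leaving £3,262.
Education Credit: £97,700 is £23,400 into a £45,000 phase-out range, leaving 21,600/45,000 of the credit: £3,550 × 21,600/45,000 = £1,704.
Total: £2,267 + £5,175 + £3,262 + £1,704 = £12,408.

£12,408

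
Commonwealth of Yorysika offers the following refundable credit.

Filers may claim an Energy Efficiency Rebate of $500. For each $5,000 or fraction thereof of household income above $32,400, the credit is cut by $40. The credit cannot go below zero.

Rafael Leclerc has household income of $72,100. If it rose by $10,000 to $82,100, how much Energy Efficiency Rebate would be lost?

At $72,100 — income exceeds $32,400 by $39,700, which is 8 full-or-partial $5,000 increments; reduction = 8 × $40 = $320, leaving $180.
At $82,100 — income exceeds $32,400 by $49,700, which is 10 full-or-partial $5,000 increments; reduction = 10 × $40 = $400, leaving $100.
Lost: $180 − $100 = $80.

$80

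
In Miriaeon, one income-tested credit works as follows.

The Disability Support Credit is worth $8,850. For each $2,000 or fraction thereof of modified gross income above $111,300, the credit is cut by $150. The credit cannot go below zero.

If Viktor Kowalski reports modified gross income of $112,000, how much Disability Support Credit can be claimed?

Disability Support Credit: income exceeds $111,300 by $700, which is 1 full-or-partial $2,000 increment; reduction = 1 × $150 = $150, leaving $8,700.

$8,700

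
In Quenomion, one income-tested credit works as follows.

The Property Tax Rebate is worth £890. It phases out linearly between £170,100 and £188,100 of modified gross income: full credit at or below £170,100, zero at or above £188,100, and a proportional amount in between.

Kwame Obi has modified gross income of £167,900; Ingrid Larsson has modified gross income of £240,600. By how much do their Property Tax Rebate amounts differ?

Kwame (£167,900): Property Tax Rebate: £167,900 is at or below the £170,100 threshold, so the full £890 applies.
Ingrid (£240,600): Property Tax Rebate: £240,600 is at or above £188,100, so the credit is £0.
Difference: |£890 − £0| = £890.

£890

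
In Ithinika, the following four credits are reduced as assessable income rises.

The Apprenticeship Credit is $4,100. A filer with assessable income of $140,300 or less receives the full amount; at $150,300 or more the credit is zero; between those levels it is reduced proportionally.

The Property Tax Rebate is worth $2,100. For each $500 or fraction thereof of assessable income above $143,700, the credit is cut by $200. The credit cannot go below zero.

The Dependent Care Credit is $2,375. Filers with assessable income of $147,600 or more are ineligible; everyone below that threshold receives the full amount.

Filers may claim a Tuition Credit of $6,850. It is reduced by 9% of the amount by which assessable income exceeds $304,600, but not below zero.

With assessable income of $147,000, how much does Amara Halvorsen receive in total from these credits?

Apprenticeship Credit: $147,000 is $6,700 into a $10,000 phase-out range, leaving 3,300/10,000 of the credit: $4,100 × 3,300/10,000 = $1,353.
Property Tax Rebate: income exceeds $143,700 by $3,300, which is 7 full-or-partial $500 increments; reduction = 7 × $200 = $1,400, leaving $700.
Dependent Care Credit: $147,000 is below the $147,600 cutoff, so the full $2,375 applies.
Tuition Credit: $147,000 is at or below the $304,600 threshold, so the full $6,850 applies.
Total: $1,353 + $700 + $2,375 + $6,850 = $11,278.

$11,278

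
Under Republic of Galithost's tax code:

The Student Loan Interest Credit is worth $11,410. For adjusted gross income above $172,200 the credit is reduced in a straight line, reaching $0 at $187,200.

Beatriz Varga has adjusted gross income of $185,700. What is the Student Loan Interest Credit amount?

$1,141

Student Loan Interest Credit: $185,700 is $13,500 into a $15,000 phase-out range, leaving 1,500/15,000 of the credit: $11,410 × 1,500/15,000 = $1,141.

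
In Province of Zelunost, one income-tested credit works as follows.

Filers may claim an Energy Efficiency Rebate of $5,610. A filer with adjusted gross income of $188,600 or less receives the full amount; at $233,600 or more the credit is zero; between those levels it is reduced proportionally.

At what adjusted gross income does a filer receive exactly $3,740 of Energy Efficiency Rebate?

$3,740 is 3,740/5,610 of the full $5,610, so 1,870/5,610 of the $45,000 range has been used: income = $188,600 + $45,000 × 1,870/5,610 = $203,600.

$203,600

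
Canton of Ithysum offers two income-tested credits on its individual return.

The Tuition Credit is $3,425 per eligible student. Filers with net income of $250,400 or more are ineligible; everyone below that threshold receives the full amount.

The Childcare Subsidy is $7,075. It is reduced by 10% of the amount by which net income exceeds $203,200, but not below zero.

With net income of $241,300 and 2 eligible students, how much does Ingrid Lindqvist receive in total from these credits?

$10,115

Tuition Credit: base = 2 × $3,425 = $6,850. $241,300 is below the $250,400 cutoff, so the full $6,850 applies.
Childcare Subsidy: 10% of the $38,100 excess over $203,200 is $3,810; credit = $7,075 − $3,810 = $3,265.
Total: $6,850 + $3,265 = $10,115.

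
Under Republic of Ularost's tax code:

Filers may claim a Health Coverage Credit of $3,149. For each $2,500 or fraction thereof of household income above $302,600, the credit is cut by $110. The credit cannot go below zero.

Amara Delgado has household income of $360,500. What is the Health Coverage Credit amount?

$509

Health Coverage Credit: income exceeds $302,600 by $57,900, which is 24 full-or-partial $2,500 increments; reduction = 24 × $110 = $2,640, leaving $509.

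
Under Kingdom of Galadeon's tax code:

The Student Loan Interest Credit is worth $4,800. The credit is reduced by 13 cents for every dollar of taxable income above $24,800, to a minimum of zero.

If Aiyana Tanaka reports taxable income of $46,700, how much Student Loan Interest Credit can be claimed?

$1,953

Student Loan Interest Credit: 13% of the $21,900 excess over $24,800 is $2,847; credit = $4,800 − $2,847 = $1,953.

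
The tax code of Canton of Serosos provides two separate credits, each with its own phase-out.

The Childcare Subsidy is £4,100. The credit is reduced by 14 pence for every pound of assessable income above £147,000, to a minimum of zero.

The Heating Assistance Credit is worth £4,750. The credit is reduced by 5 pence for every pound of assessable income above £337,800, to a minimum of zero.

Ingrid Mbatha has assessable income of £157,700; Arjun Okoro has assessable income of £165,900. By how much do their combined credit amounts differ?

Ingrid (£157,700): Childcare Subsidy: 14% of the £10,700 excess over £147,000 is £1,498; credit = £4,100 − £1,498 = £2,602. Heating Assistance Credit: £157,700 is at or below the £337,800 threshold, so the full £4,750 applies. total £2,602 + £4,750 = £7,352
Arjun (£165,900): Childcare Subsidy: 14% of the £18,900 excess over £147,000 is £2,646; credit = £4,100 − £2,646 = £1,454. Heating Assistance Credit: £165,900 is at or below the £337,800 threshold, so the full £4,750 applies. total £1,454 + £4,750 = £6,204
Difference: |£7,352 − £6,204| = £1,148.

£1,148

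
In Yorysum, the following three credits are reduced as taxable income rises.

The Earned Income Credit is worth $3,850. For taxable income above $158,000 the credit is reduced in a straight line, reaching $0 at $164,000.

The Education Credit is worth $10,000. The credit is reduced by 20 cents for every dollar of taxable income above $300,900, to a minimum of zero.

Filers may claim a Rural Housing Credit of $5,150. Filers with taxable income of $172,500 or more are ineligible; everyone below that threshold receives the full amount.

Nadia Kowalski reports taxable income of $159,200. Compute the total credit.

Earned Income Credit: $159,200 is $1,200 into a $6,000 phase-out range, leaving 4,800/6,000 of the credit: $3,850 × 4,800/6,000 = $3,080.
Education Credit: $159,200 is at or below the $300,900 threshold, so the full $10,000 applies.
Rural Housing Credit: $159,200 is below the $172,500 cutoff, so the full $5,150 applies.
Total: $3,080 + $10,000 + $5,150 = $18,230.

$18,230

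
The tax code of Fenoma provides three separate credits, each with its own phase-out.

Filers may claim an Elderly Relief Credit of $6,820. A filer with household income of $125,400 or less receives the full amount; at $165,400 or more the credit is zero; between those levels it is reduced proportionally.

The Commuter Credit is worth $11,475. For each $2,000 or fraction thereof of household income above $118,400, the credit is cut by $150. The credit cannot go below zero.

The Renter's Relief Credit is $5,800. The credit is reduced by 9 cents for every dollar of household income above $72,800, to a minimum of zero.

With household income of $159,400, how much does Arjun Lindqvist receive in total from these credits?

$9,348

Elderly Relief Credit: $159,400 is $34,000 into a $40,000 phase-out range, leaving 6,000/40,000 of the credit: $6,820 × 6,000/40,000 = $1,023.
Commuter Credit: income exceeds $118,400 by $41,000, which is 21 full-or-partial $2,000 increments; reduction = 21 × $150 = $3,150, leaving $8,325.
Renter's Relief Credit: 9% of the $86,600 excess over $72,800 is $7,794 ≥ base, so the credit is $0.
Total: $1,023 + $8,325 + $0 = $9,348.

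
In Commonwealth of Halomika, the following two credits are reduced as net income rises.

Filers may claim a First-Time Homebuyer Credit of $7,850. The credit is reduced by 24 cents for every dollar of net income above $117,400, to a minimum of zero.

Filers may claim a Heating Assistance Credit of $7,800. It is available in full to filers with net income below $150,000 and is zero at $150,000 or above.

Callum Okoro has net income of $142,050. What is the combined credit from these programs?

$9,734

First-Time Homebuyer Credit: 24% of the $24,650 excess over $117,400 is $5,916; credit = $7,850 − $5,916 = $1,934.
Heating Assistance Credit: $142,050 is below the $150,000 cutoff, so the full $7,800 applies.
Total: $1,934 + $7,800 = $9,734.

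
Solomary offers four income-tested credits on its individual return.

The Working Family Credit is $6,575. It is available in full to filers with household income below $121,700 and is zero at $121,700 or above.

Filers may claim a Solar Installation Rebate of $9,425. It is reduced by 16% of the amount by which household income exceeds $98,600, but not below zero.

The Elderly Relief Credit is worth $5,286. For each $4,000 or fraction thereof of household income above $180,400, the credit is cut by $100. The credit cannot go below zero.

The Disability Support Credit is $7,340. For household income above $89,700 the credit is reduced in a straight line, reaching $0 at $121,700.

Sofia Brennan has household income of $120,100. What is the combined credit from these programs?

Working Family Credit: $120,100 is below the $121,700 cutoff, so the full $6,575 applies.
Solar Installation Rebate: 16% of the $21,500 excess over $98,600 is $3,440; credit = $9,425 − $3,440 = $5,985.
Elderly Relief Credit: $120,100 is at or below the $180,400 threshold, so the full $5,286 applies.
Disability Support Credit: $120,100 is $30,400 into a $32,000 phase-out range, leaving 1,600/32,000 of the credit: $7,340 × 1,600/32,000 = $367.
Total: $6,575 + $5,985 + $5,286 + $367 = $18,213.

$18,213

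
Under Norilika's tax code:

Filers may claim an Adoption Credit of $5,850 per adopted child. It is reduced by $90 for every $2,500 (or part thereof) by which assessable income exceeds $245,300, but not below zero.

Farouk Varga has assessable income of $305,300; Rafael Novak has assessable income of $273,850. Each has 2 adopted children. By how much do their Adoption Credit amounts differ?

Farouk ($305,300): Adoption Credit: base = 2 × $5,850 = $11,700. income exceeds $245,300 by $60,000, which is 24 full-or-partial $2,500 increments; reduction = 24 × $90 = $2,160, leaving $9,540.
Rafael ($273,850): Adoption Credit: base = 2 × $5,850 = $11,700. income exceeds $245,300 by $28,550, which is 12 full-or-partial $2,500 increments; reduction = 12 × $90 = $1,080, leaving $10,620.
Difference: |$9,540 − $10,620| = $1,080.

$1,080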